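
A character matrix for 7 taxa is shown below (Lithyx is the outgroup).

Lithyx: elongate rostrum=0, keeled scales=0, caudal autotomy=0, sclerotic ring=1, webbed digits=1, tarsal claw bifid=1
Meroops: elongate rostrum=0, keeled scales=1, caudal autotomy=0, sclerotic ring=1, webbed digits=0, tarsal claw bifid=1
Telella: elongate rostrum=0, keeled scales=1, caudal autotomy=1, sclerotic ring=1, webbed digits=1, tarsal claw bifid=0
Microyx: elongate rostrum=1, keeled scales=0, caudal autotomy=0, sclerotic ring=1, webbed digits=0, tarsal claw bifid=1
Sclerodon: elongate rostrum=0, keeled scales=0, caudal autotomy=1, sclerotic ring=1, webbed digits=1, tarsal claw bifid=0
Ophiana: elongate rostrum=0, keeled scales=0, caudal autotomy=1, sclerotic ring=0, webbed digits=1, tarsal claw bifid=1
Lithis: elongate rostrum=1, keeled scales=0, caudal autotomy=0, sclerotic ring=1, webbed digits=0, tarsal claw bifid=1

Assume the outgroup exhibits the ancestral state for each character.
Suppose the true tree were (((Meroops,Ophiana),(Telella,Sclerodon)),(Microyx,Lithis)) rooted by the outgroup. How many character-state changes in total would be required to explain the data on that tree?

9

Map each character onto (((Meroops,Ophiana),(Telella,Sclerodon)),(Microyx,Lithis)) (rooted by Lithyx) and count the minimum state changes it requires (Fitch parsimony):
elongate rostrum: 1; keeled scales: 2; caudal autotomy: 2; sclerotic ring: 1; webbed digits: 2; tarsal claw bifid: 1.
Total tree length = 9.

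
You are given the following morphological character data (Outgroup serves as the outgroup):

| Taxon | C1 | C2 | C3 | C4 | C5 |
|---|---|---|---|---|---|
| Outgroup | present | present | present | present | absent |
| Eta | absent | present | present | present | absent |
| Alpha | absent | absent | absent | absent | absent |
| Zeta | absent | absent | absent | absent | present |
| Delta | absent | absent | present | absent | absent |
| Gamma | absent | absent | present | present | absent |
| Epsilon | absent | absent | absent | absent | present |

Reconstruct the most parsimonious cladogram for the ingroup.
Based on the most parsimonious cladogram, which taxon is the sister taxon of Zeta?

Character polarity is set by the outgroup: the derived state is whichever differs from the outgroup's state, so for C1, C2, C3, C4 the derived state is 'absent', and for the remaining characters it is 'present'.
All ingroup taxa share the derived state 'absent' for C1; it defines the ingroup but does not resolve relationships within it.
Only Alpha, Delta, Epsilon, Gamma, and Zeta show the derived state 'absent' for C2, supporting them as a clade.
Only Alpha, Epsilon, and Zeta show the derived state 'absent' for C3, supporting them as a clade.
Only Alpha, Delta, Epsilon, and Zeta show the derived state 'absent' for C4, supporting them as a clade.
C5 (derived state 'present') is shared by Epsilon and Zeta — a synapomorphy uniting that clade.
Most parsimonious ingroup topology: (Eta,(((Alpha,(Zeta,Epsilon)),Delta),Gamma)).
Zeta and Epsilon form a cherry on this tree, so they are sister taxa.

Epsilon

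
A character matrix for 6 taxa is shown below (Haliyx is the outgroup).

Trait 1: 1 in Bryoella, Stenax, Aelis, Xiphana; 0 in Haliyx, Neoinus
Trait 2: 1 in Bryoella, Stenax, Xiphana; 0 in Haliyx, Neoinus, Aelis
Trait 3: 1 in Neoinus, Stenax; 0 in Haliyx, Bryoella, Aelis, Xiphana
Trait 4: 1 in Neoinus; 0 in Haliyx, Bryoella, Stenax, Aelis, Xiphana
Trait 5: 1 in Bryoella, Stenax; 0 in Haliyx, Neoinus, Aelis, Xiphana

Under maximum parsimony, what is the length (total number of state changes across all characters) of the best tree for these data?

6

The outgroup has state '0' for every character, so '1' is the derived state throughout.
Trait 1: derived state '1' in Aelis, Bryoella, Stenax, and Xiphana only — synapomorphy for {Aelis, Bryoella, Stenax, Xiphana}.
Trait 2: derived state '1' in Bryoella, Stenax, and Xiphana only — synapomorphy for {Bryoella, Stenax, Xiphana}.
Trait 3 groups Neoinus and Stenax, which is incompatible with the clades supported by the remaining characters; treating it as convergent (homoplasy) costs fewer steps than any alternative tree.
Trait 4 (derived state '1') is unique to Neoinus (autapomorphy; uninformative for grouping).
Trait 5: derived state '1' in Bryoella and Stenax only — synapomorphy for {Bryoella, Stenax}.
Most parsimonious ingroup topology: (Neoinus,(((Bryoella,Stenax),Xiphana),Aelis)).
Changes per character on this tree: Trait 1: 1; Trait 2: 1; Trait 3: 2; Trait 4: 1; Trait 5: 1.
Total = 6.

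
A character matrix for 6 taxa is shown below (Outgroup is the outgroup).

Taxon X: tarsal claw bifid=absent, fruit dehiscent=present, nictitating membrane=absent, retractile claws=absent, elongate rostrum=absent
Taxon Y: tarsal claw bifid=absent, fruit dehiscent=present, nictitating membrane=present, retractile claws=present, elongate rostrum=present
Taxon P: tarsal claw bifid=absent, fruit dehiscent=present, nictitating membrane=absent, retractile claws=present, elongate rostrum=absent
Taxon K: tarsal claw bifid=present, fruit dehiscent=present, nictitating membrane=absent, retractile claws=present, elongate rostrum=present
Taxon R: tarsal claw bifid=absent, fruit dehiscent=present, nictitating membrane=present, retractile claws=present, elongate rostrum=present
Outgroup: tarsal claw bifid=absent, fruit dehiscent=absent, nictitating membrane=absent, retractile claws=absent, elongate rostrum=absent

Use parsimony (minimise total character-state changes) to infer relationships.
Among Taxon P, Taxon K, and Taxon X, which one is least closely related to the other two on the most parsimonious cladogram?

The outgroup has state 'absent' for every character, so 'present' is the derived state throughout.
tarsal claw bifid (derived state 'present') is unique to Taxon K (autapomorphy; uninformative for grouping).
All ingroup taxa share the derived state 'present' for fruit dehiscent; it defines the ingroup but does not resolve relationships within it.
nictitating membrane: derived state 'present' in Taxon R and Taxon Y only — synapomorphy for {Taxon R, Taxon Y}.
retractile claws: derived state 'present' in Taxon K, Taxon P, Taxon R, and Taxon Y only — synapomorphy for {Taxon K, Taxon P, Taxon R, Taxon Y}.
Only Taxon K, Taxon R, and Taxon Y show the derived state 'present' for elongate rostrum, supporting them as a clade.
Most parsimonious ingroup topology: ((((Taxon Y,Taxon R),Taxon K),Taxon P),Taxon X).
Taxon P and Taxon K share a more recent common ancestor with each other than either does with Taxon X, so Taxon X is the least closely related of the three.

Taxon X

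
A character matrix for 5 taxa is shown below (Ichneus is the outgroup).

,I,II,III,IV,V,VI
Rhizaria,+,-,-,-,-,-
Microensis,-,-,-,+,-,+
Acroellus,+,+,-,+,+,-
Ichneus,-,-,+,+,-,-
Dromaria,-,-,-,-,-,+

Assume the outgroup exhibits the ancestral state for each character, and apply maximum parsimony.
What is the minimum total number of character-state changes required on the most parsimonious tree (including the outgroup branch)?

Character polarity is set by the outgroup: the derived state is whichever differs from the outgroup's state, so for III, IV the derived state is '-', and for the remaining characters it is '+'.
I (derived state '+') is shared by Acroellus and Rhizaria — a synapomorphy uniting that clade.
II (derived state '+') is unique to Acroellus (autapomorphy; uninformative for grouping).
All ingroup taxa share the derived state '-' for III; it defines the ingroup but does not resolve relationships within it.
IV (state '-') occurs in Dromaria and Rhizaria but conflicts with the nesting implied by the other characters — most parsimoniously interpreted as homoplasy.
V (derived state '+') is unique to Acroellus (autapomorphy; uninformative for grouping).
VI: derived state '+' in Dromaria and Microensis only — synapomorphy for {Dromaria, Microensis}.
Most parsimonious ingroup topology: ((Rhizaria,Acroellus),(Dromaria,Microensis)).
Changes per character on this tree: I: 1; II: 1; III: 1; IV: 2; V: 1; VI: 1.
Total = 7.

7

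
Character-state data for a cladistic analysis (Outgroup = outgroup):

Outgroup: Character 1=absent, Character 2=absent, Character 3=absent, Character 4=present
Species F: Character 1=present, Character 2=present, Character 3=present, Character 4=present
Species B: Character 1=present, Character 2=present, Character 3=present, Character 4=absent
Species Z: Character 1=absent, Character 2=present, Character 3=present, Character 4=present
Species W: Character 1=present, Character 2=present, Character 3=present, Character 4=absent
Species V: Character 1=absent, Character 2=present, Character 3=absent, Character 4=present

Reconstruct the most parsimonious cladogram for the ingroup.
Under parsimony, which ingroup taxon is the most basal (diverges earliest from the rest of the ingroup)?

Species V

Character polarity is set by the outgroup: the derived state is whichever differs from the outgroup's state, so for Character 4 the derived state is 'absent', and for the remaining characters it is 'present'.
Character 1 (derived state 'present') is shared by Species B, Species F, and Species W — a synapomorphy uniting that clade.
All ingroup taxa share the derived state 'present' for Character 2; it defines the ingroup but does not resolve relationships within it.
Character 3 (derived state 'present') is shared by Species B, Species F, Species W, and Species Z — a synapomorphy uniting that clade.
Character 4: derived state 'absent' in Species B and Species W only — synapomorphy for {Species B, Species W}.
Most parsimonious ingroup topology: (((Species F,(Species B,Species W)),Species Z),Species V).
Species V is sister to the clade containing all other ingroup taxa, so it is the earliest-diverging (most basal) ingroup lineage.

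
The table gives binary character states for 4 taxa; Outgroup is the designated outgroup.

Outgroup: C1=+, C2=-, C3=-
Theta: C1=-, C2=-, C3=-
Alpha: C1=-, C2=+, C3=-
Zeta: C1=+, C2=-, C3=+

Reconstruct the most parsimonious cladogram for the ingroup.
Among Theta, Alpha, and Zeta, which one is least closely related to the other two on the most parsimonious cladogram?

Character polarity is set by the outgroup: the derived state is whichever differs from the outgroup's state, so for C1 the derived state is '-', and for the remaining characters it is '+'.
C1: derived state '-' in Alpha and Theta only — synapomorphy for {Alpha, Theta}.
C2 (derived state '+') is unique to Alpha (autapomorphy; uninformative for grouping).
C3: derived state '+' in Zeta only — an autapomorphy, so it tells us nothing about relationships among taxa.
Most parsimonious ingroup topology: (Zeta,(Theta,Alpha)).
Theta and Alpha share a more recent common ancestor with each other than either does with Zeta, so Zeta is the least closely related of the three.

Zeta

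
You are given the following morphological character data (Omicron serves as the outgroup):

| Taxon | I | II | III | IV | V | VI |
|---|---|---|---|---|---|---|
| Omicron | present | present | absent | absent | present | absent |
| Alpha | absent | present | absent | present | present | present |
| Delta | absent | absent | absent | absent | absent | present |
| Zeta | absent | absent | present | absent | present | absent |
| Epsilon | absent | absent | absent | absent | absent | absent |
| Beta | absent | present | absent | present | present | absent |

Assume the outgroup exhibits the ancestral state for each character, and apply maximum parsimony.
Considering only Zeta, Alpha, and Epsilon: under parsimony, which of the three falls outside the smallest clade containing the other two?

Character polarity is set by the outgroup: the derived state is whichever differs from the outgroup's state, so for I, II, V the derived state is 'absent', and for the remaining characters it is 'present'.
I (derived state 'absent') is shared by all ingroup taxa — unites the whole ingroup.
Only Delta, Epsilon, and Zeta show the derived state 'absent' for II, supporting them as a clade.
III (derived state 'present') is unique to Zeta (autapomorphy; uninformative for grouping).
IV (derived state 'present') is shared by Alpha and Beta — a synapomorphy uniting that clade.
V (derived state 'absent') is shared by Delta and Epsilon — a synapomorphy uniting that clade.
VI (state 'present') occurs in Alpha and Delta but conflicts with the nesting implied by the other characters — most parsimoniously interpreted as homoplasy.
Most parsimonious ingroup topology: ((Alpha,Beta),((Delta,Epsilon),Zeta)).
Epsilon and Zeta share a more recent common ancestor with each other than either does with Alpha, so Alpha is the least closely related of the three.

Alpha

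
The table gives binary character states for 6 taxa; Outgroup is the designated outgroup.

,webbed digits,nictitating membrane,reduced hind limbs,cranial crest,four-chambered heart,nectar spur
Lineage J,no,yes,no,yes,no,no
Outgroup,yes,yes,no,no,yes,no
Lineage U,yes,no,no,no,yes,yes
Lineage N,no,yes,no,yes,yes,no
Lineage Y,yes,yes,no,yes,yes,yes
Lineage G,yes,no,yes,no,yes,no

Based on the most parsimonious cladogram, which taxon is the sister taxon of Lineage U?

Character polarity is set by the outgroup: the derived state is whichever differs from the outgroup's state, so for webbed digits, nictitating membrane, four-chambered heart the derived state is 'no', and for the remaining characters it is 'yes'.
webbed digits: derived state 'no' in Lineage J and Lineage N only — synapomorphy for {Lineage J, Lineage N}.
Only Lineage G and Lineage U show the derived state 'no' for nictitating membrane, supporting them as a clade.
reduced hind limbs (derived state 'yes') is unique to Lineage G (autapomorphy; uninformative for grouping).
Only Lineage J, Lineage N, and Lineage Y show the derived state 'yes' for cranial crest, supporting them as a clade.
four-chambered heart: derived state 'no' in Lineage J only — an autapomorphy, so it tells us nothing about relationships among taxa.
nectar spur groups Lineage U and Lineage Y, which is incompatible with the clades supported by the remaining characters; treating it as convergent (homoplasy) costs fewer steps than any alternative tree.
Most parsimonious ingroup topology: ((Lineage G,Lineage U),((Lineage J,Lineage N),Lineage Y)).
Lineage U and Lineage G form a cherry on this tree, so they are sister taxa.

Lineage G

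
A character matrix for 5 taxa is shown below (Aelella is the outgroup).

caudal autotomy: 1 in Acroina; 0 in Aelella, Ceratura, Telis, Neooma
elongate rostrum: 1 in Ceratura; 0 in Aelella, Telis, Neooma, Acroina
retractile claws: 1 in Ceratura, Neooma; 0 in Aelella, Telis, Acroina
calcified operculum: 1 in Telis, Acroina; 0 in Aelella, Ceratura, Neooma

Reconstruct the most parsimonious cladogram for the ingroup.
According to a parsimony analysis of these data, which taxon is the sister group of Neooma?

The outgroup has state '0' for every character, so '1' is the derived state throughout.
caudal autotomy: derived state '1' in Acroina only — an autapomorphy, so it tells us nothing about relationships among taxa.
elongate rostrum: derived state '1' in Ceratura only — an autapomorphy, so it tells us nothing about relationships among taxa.
Only Ceratura and Neooma show the derived state '1' for retractile claws, supporting them as a clade.
calcified operculum: derived state '1' in Acroina and Telis only — synapomorphy for {Acroina, Telis}.
Most parsimonious ingroup topology: ((Ceratura,Neooma),(Telis,Acroina)).
Neooma and Ceratura form a cherry on this tree, so they are sister taxa.

Ceratura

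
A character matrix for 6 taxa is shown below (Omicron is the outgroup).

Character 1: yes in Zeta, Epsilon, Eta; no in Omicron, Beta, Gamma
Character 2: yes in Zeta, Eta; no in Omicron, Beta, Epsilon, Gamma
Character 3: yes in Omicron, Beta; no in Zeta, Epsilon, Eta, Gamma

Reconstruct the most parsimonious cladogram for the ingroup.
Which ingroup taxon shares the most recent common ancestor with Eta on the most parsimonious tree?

Zeta

Character polarity is set by the outgroup: the derived state is whichever differs from the outgroup's state, so for Character 3 the derived state is 'no', and for the remaining characters it is 'yes'.
Only Epsilon, Eta, and Zeta show the derived state 'yes' for Character 1, supporting them as a clade.
Character 2: derived state 'yes' in Eta and Zeta only — synapomorphy for {Eta, Zeta}.
Character 3 (derived state 'no') is shared by Epsilon, Eta, Gamma, and Zeta — a synapomorphy uniting that clade.
Most parsimonious ingroup topology: ((((Zeta,Eta),Epsilon),Gamma),Beta).
Eta and Zeta form a cherry on this tree, so they are sister taxa.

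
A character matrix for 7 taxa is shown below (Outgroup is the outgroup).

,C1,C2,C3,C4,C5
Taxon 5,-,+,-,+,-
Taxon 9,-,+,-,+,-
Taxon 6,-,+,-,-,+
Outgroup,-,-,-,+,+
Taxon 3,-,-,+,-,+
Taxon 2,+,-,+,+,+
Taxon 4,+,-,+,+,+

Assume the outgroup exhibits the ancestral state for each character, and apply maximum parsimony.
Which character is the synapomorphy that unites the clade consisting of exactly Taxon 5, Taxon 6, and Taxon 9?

C2

Character polarity is set by the outgroup: the derived state is whichever differs from the outgroup's state, so for C4, C5 the derived state is '-', and for the remaining characters it is '+'.
C1 (derived state '+') is shared by Taxon 2 and Taxon 4 — a synapomorphy uniting that clade.
C2: derived state '+' in Taxon 5, Taxon 6, and Taxon 9 only — synapomorphy for {Taxon 5, Taxon 6, Taxon 9}.
Only Taxon 2, Taxon 3, and Taxon 4 show the derived state '+' for C3, supporting them as a clade.
C4 (state '-') occurs in Taxon 3 and Taxon 6 but conflicts with the nesting implied by the other characters — most parsimoniously interpreted as homoplasy.
Only Taxon 5 and Taxon 9 show the derived state '-' for C5, supporting them as a clade.
Most parsimonious ingroup topology: (((Taxon 5,Taxon 9),Taxon 6),((Taxon 4,Taxon 2),Taxon 3)).
The clade {Taxon 5, Taxon 6, Taxon 9} is supported by C2: its derived state '+' occurs in exactly those taxa and in no other taxon (including the outgroup).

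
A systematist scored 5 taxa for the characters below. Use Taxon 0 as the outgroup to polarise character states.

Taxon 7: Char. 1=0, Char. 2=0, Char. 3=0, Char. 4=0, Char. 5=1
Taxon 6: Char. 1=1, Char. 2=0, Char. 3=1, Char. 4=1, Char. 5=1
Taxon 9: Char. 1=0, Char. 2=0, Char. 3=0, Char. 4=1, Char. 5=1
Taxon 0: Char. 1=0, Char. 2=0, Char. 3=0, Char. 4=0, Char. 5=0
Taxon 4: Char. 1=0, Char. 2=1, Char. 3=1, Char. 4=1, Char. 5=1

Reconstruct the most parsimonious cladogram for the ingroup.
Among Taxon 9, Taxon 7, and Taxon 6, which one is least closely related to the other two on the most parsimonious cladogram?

The outgroup has state '0' for every character, so '1' is the derived state throughout.
Char. 1: derived state '1' in Taxon 6 only — an autapomorphy, so it tells us nothing about relationships among taxa.
Char. 2: derived state '1' in Taxon 4 only — an autapomorphy, so it tells us nothing about relationships among taxa.
Char. 3: derived state '1' in Taxon 4 and Taxon 6 only — synapomorphy for {Taxon 4, Taxon 6}.
Char. 4: derived state '1' in Taxon 4, Taxon 6, and Taxon 9 only — synapomorphy for {Taxon 4, Taxon 6, Taxon 9}.
Char. 5 (derived state '1') is shared by all ingroup taxa — unites the whole ingroup.
Most parsimonious ingroup topology: ((Taxon 9,(Taxon 4,Taxon 6)),Taxon 7).
Taxon 6 and Taxon 9 share a more recent common ancestor with each other than either does with Taxon 7, so Taxon 7 is the least closely related of the three.

Taxon 7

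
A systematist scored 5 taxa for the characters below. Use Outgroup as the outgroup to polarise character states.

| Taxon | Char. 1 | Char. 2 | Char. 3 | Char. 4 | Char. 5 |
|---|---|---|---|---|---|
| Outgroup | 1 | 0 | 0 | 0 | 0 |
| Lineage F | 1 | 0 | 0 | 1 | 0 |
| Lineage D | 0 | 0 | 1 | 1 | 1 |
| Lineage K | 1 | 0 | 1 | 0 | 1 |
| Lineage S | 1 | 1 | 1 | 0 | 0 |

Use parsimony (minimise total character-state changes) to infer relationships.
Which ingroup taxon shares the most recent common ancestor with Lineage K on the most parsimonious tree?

Character polarity is set by the outgroup: the derived state is whichever differs from the outgroup's state, so for Char. 1 the derived state is '0', and for the remaining characters it is '1'.
Char. 1 (derived state '0') is unique to Lineage D (autapomorphy; uninformative for grouping).
Char. 2: derived state '1' in Lineage S only — an autapomorphy, so it tells us nothing about relationships among taxa.
Char. 3 (derived state '1') is shared by Lineage D, Lineage K, and Lineage S — a synapomorphy uniting that clade.
Char. 4 (state '1') occurs in Lineage D and Lineage F but conflicts with the nesting implied by the other characters — most parsimoniously interpreted as homoplasy.
Char. 5 (derived state '1') is shared by Lineage D and Lineage K — a synapomorphy uniting that clade.
Most parsimonious ingroup topology: (Lineage F,((Lineage D,Lineage K),Lineage S)).
Lineage K and Lineage D form a cherry on this tree, so they are sister taxa.

Lineage D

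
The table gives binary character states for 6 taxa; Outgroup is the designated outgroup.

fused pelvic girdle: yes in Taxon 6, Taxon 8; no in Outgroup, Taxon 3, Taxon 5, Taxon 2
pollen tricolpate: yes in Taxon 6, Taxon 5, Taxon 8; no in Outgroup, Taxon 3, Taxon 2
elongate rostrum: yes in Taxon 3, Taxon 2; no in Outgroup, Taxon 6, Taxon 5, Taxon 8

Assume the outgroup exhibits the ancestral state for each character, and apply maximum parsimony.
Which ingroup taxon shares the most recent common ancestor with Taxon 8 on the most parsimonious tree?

Taxon 6

The outgroup has state 'no' for every character, so 'yes' is the derived state throughout.
fused pelvic girdle: derived state 'yes' in Taxon 6 and Taxon 8 only — synapomorphy for {Taxon 6, Taxon 8}.
Only Taxon 5, Taxon 6, and Taxon 8 show the derived state 'yes' for pollen tricolpate, supporting them as a clade.
elongate rostrum: derived state 'yes' in Taxon 2 and Taxon 3 only — synapomorphy for {Taxon 2, Taxon 3}.
Most parsimonious ingroup topology: (((Taxon 6,Taxon 8),Taxon 5),(Taxon 3,Taxon 2)).
Taxon 8 and Taxon 6 form a cherry on this tree, so they are sister taxa.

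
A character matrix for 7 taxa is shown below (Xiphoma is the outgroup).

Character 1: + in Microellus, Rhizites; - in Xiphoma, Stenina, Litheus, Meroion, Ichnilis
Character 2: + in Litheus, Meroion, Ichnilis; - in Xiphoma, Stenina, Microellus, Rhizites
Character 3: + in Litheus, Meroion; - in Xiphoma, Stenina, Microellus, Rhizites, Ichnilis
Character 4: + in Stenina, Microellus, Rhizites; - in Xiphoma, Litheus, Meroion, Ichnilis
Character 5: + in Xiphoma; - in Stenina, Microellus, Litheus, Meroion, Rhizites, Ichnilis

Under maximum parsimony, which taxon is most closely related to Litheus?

Meroion

Character polarity is set by the outgroup: the derived state is whichever differs from the outgroup's state, so for Character 5 the derived state is '-', and for the remaining characters it is '+'.
Character 1 (derived state '+') is shared by Microellus and Rhizites — a synapomorphy uniting that clade.
Only Ichnilis, Litheus, and Meroion show the derived state '+' for Character 2, supporting them as a clade.
Only Litheus and Meroion show the derived state '+' for Character 3, supporting them as a clade.
Character 4 (derived state '+') is shared by Microellus, Rhizites, and Stenina — a synapomorphy uniting that clade.
All ingroup taxa share the derived state '-' for Character 5; it defines the ingroup but does not resolve relationships within it.
Most parsimonious ingroup topology: ((Stenina,(Microellus,Rhizites)),((Litheus,Meroion),Ichnilis)).
Litheus and Meroion form a cherry on this tree, so they are sister taxa.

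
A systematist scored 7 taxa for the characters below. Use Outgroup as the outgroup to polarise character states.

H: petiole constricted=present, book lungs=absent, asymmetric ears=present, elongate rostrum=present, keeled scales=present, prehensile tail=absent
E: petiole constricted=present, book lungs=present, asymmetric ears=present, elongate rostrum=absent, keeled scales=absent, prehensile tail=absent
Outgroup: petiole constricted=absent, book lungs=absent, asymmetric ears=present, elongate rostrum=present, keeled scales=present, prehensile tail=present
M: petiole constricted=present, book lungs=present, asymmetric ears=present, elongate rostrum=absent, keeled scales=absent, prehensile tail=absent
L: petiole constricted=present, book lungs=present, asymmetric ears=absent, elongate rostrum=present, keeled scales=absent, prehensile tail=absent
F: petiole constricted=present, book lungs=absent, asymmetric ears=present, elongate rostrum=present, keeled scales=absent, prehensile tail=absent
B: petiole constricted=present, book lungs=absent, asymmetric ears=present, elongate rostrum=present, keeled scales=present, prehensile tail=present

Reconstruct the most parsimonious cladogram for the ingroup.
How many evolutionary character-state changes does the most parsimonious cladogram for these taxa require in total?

6

Character polarity is set by the outgroup: the derived state is whichever differs from the outgroup's state, so for asymmetric ears, elongate rostrum, keeled scales, prehensile tail the derived state is 'absent', and for the remaining characters it is 'present'.
All ingroup taxa share the derived state 'present' for petiole constricted; it defines the ingroup but does not resolve relationships within it.
book lungs: derived state 'present' in E, L, and M only — synapomorphy for {E, L, M}.
asymmetric ears: derived state 'absent' in L only — an autapomorphy, so it tells us nothing about relationships among taxa.
Only E and M show the derived state 'absent' for elongate rostrum, supporting them as a clade.
Only E, F, L, and M show the derived state 'absent' for keeled scales, supporting them as a clade.
Only E, F, H, L, and M show the derived state 'absent' for prehensile tail, supporting them as a clade.
Most parsimonious ingroup topology: (B,((((M,E),L),F),H)).
Changes per character on this tree: petiole constricted: 1; book lungs: 1; asymmetric ears: 1; elongate rostrum: 1; keeled scales: 1; prehensile tail: 1.
Total = 6.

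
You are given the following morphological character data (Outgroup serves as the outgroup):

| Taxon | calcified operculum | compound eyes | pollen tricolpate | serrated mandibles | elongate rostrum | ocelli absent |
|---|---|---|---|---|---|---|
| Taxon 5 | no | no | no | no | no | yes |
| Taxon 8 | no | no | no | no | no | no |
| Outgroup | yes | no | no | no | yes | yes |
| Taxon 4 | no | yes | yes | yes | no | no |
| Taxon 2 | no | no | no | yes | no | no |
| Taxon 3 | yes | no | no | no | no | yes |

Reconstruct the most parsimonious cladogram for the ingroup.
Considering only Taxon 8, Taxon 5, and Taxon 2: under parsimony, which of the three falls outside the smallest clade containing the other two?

Taxon 5

Character polarity is set by the outgroup: the derived state is whichever differs from the outgroup's state, so for calcified operculum, elongate rostrum, ocelli absent the derived state is 'no', and for the remaining characters it is 'yes'.
calcified operculum (derived state 'no') is shared by Taxon 2, Taxon 4, Taxon 5, and Taxon 8 — a synapomorphy uniting that clade.
compound eyes (derived state 'yes') is unique to Taxon 4 (autapomorphy; uninformative for grouping).
pollen tricolpate: derived state 'yes' in Taxon 4 only — an autapomorphy, so it tells us nothing about relationships among taxa.
Only Taxon 2 and Taxon 4 show the derived state 'yes' for serrated mandibles, supporting them as a clade.
All ingroup taxa share the derived state 'no' for elongate rostrum; it defines the ingroup but does not resolve relationships within it.
ocelli absent: derived state 'no' in Taxon 2, Taxon 4, and Taxon 8 only — synapomorphy for {Taxon 2, Taxon 4, Taxon 8}.
Most parsimonious ingroup topology: ((((Taxon 4,Taxon 2),Taxon 8),Taxon 5),Taxon 3).
Taxon 8 and Taxon 2 share a more recent common ancestor with each other than either does with Taxon 5, so Taxon 5 is the least closely related of the three.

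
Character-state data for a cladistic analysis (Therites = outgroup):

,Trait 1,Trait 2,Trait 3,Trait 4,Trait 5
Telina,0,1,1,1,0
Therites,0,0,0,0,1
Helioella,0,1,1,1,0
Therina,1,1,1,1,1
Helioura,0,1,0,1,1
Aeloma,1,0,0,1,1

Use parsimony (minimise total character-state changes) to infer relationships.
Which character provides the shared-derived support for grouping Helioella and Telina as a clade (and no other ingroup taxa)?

Trait 5

Character polarity is set by the outgroup: the derived state is whichever differs from the outgroup's state, so for Trait 5 the derived state is '0', and for the remaining characters it is '1'.
Trait 1 (state '1') occurs in Aeloma and Therina but conflicts with the nesting implied by the other characters — most parsimoniously interpreted as homoplasy.
Trait 2 (derived state '1') is shared by Helioella, Helioura, Telina, and Therina — a synapomorphy uniting that clade.
Trait 3: derived state '1' in Helioella, Telina, and Therina only — synapomorphy for {Helioella, Telina, Therina}.
Trait 4 (derived state '1') is shared by all ingroup taxa — unites the whole ingroup.
Only Helioella and Telina show the derived state '0' for Trait 5, supporting them as a clade.
Most parsimonious ingroup topology: ((Helioura,((Telina,Helioella),Therina)),Aeloma).
The clade {Helioella, Telina} is supported by Trait 5: its derived state '0' occurs in exactly those taxa and in no other taxon (including the outgroup).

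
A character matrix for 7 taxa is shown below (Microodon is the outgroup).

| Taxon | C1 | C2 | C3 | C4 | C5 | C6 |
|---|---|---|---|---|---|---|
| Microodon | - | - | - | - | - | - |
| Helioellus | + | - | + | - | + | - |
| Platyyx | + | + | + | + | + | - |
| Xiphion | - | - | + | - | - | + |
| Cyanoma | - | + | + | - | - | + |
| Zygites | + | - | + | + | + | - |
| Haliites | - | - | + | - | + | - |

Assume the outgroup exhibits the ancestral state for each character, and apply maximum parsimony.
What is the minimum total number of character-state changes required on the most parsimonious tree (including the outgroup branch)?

7

The outgroup has state '-' for every character, so '+' is the derived state throughout.
C1: derived state '+' in Helioellus, Platyyx, and Zygites only — synapomorphy for {Helioellus, Platyyx, Zygites}.
C2 (state '+') occurs in Cyanoma and Platyyx but conflicts with the nesting implied by the other characters — most parsimoniously interpreted as homoplasy.
C3 (derived state '+') is shared by all ingroup taxa — unites the whole ingroup.
C4 (derived state '+') is shared by Platyyx and Zygites — a synapomorphy uniting that clade.
C5: derived state '+' in Haliites, Helioellus, Platyyx, and Zygites only — synapomorphy for {Haliites, Helioellus, Platyyx, Zygites}.
C6: derived state '+' in Cyanoma and Xiphion only — synapomorphy for {Cyanoma, Xiphion}.
Most parsimonious ingroup topology: (((Helioellus,(Platyyx,Zygites)),Haliites),(Xiphion,Cyanoma)).
Changes per character on this tree: C1: 1; C2: 2; C3: 1; C4: 1; C5: 1; C6: 1.
Total = 7.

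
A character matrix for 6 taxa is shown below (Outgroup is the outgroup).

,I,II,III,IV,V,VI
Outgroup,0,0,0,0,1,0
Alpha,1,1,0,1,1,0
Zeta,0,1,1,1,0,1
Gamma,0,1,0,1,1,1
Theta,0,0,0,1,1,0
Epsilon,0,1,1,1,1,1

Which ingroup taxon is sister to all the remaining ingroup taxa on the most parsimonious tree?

Theta

Character polarity is set by the outgroup: the derived state is whichever differs from the outgroup's state, so for V the derived state is '0', and for the remaining characters it is '1'.
I: derived state '1' in Alpha only — an autapomorphy, so it tells us nothing about relationships among taxa.
II: derived state '1' in Alpha, Epsilon, Gamma, and Zeta only — synapomorphy for {Alpha, Epsilon, Gamma, Zeta}.
III: derived state '1' in Epsilon and Zeta only — synapomorphy for {Epsilon, Zeta}.
All ingroup taxa share the derived state '1' for IV; it defines the ingroup but does not resolve relationships within it.
V: derived state '0' in Zeta only — an autapomorphy, so it tells us nothing about relationships among taxa.
VI: derived state '1' in Epsilon, Gamma, and Zeta only — synapomorphy for {Epsilon, Gamma, Zeta}.
Most parsimonious ingroup topology: ((Alpha,((Zeta,Epsilon),Gamma)),Theta).
Theta is sister to the clade containing all other ingroup taxa, so it is the earliest-diverging (most basal) ingroup lineage.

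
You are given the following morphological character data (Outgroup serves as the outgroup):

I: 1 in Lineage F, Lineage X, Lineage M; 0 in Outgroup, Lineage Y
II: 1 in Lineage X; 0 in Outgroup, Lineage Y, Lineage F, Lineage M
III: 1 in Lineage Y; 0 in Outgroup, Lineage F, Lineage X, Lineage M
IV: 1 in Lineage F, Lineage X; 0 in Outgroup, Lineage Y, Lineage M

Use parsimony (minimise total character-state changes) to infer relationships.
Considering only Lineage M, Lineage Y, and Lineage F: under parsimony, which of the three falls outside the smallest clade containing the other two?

The outgroup has state '0' for every character, so '1' is the derived state throughout.
I: derived state '1' in Lineage F, Lineage M, and Lineage X only — synapomorphy for {Lineage F, Lineage M, Lineage X}.
II (derived state '1') is unique to Lineage X (autapomorphy; uninformative for grouping).
III (derived state '1') is unique to Lineage Y (autapomorphy; uninformative for grouping).
IV (derived state '1') is shared by Lineage F and Lineage X — a synapomorphy uniting that clade.
Most parsimonious ingroup topology: (Lineage Y,((Lineage F,Lineage X),Lineage M)).
Lineage M and Lineage F share a more recent common ancestor with each other than either does with Lineage Y, so Lineage Y is the least closely related of the three.

Lineage Y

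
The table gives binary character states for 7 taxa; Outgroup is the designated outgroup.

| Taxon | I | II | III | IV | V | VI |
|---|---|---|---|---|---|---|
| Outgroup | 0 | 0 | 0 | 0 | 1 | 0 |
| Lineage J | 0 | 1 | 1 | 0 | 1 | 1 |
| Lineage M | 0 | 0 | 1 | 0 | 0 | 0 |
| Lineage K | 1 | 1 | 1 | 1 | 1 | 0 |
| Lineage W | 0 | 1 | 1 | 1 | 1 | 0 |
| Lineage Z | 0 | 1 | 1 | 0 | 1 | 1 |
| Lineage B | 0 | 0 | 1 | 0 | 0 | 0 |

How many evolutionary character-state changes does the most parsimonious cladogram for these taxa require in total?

6

Character polarity is set by the outgroup: the derived state is whichever differs from the outgroup's state, so for V the derived state is '0', and for the remaining characters it is '1'.
I (derived state '1') is unique to Lineage K (autapomorphy; uninformative for grouping).
Only Lineage J, Lineage K, Lineage W, and Lineage Z show the derived state '1' for II, supporting them as a clade.
All ingroup taxa share the derived state '1' for III; it defines the ingroup but does not resolve relationships within it.
IV: derived state '1' in Lineage K and Lineage W only — synapomorphy for {Lineage K, Lineage W}.
V: derived state '0' in Lineage B and Lineage M only — synapomorphy for {Lineage B, Lineage M}.
VI (derived state '1') is shared by Lineage J and Lineage Z — a synapomorphy uniting that clade.
Most parsimonious ingroup topology: (((Lineage J,Lineage Z),(Lineage K,Lineage W)),(Lineage M,Lineage B)).
Changes per character on this tree: I: 1; II: 1; III: 1; IV: 1; V: 1; VI: 1.
Total = 6.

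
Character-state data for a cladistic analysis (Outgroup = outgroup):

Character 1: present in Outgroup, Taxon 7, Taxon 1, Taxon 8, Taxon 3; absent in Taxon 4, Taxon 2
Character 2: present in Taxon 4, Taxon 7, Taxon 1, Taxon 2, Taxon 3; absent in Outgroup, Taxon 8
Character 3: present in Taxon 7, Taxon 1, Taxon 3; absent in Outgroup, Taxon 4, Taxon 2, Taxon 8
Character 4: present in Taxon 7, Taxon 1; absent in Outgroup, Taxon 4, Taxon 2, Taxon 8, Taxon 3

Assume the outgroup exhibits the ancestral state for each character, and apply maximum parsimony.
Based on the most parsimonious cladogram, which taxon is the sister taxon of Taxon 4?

Character polarity is set by the outgroup: the derived state is whichever differs from the outgroup's state, so for Character 1 the derived state is 'absent', and for the remaining characters it is 'present'.
Character 1 (derived state 'absent') is shared by Taxon 2 and Taxon 4 — a synapomorphy uniting that clade.
Only Taxon 1, Taxon 2, Taxon 3, Taxon 4, and Taxon 7 show the derived state 'present' for Character 2, supporting them as a clade.
Character 3: derived state 'present' in Taxon 1, Taxon 3, and Taxon 7 only — synapomorphy for {Taxon 1, Taxon 3, Taxon 7}.
Only Taxon 1 and Taxon 7 show the derived state 'present' for Character 4, supporting them as a clade.
Most parsimonious ingroup topology: (((Taxon 4,Taxon 2),((Taxon 7,Taxon 1),Taxon 3)),Taxon 8).
Taxon 4 and Taxon 2 form a cherry on this tree, so they are sister taxa.

Taxon 2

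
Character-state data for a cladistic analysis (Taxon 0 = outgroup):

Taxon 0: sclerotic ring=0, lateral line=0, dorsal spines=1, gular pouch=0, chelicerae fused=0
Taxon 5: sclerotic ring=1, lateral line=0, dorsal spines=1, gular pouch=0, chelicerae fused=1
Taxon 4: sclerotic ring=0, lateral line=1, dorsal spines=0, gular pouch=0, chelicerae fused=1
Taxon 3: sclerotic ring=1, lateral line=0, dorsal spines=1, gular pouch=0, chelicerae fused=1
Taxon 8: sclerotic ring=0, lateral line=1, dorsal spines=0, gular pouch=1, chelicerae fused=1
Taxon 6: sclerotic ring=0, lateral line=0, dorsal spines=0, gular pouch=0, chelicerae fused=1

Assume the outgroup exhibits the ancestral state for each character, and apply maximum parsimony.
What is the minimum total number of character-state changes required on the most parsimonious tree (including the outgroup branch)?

5

Character polarity is set by the outgroup: the derived state is whichever differs from the outgroup's state, so for dorsal spines the derived state is '0', and for the remaining characters it is '1'.
sclerotic ring (derived state '1') is shared by Taxon 3 and Taxon 5 — a synapomorphy uniting that clade.
lateral line (derived state '1') is shared by Taxon 4 and Taxon 8 — a synapomorphy uniting that clade.
dorsal spines (derived state '0') is shared by Taxon 4, Taxon 6, and Taxon 8 — a synapomorphy uniting that clade.
gular pouch: derived state '1' in Taxon 8 only — an autapomorphy, so it tells us nothing about relationships among taxa.
chelicerae fused (derived state '1') is shared by all ingroup taxa — unites the whole ingroup.
Most parsimonious ingroup topology: ((Taxon 5,Taxon 3),((Taxon 4,Taxon 8),Taxon 6)).
Changes per character on this tree: sclerotic ring: 1; lateral line: 1; dorsal spines: 1; gular pouch: 1; chelicerae fused: 1.
Total = 5.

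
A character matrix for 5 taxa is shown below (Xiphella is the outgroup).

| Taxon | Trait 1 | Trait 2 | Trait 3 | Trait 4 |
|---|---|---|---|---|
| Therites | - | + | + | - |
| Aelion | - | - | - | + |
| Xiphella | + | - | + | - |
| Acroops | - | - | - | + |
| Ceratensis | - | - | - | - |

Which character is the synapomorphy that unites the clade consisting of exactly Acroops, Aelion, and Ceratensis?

Character polarity is set by the outgroup: the derived state is whichever differs from the outgroup's state, so for Trait 1, Trait 3 the derived state is '-', and for the remaining characters it is '+'.
All ingroup taxa share the derived state '-' for Trait 1; it defines the ingroup but does not resolve relationships within it.
Trait 2: derived state '+' in Therites only — an autapomorphy, so it tells us nothing about relationships among taxa.
Trait 3: derived state '-' in Acroops, Aelion, and Ceratensis only — synapomorphy for {Acroops, Aelion, Ceratensis}.
Trait 4 (derived state '+') is shared by Acroops and Aelion — a synapomorphy uniting that clade.
Most parsimonious ingroup topology: ((Ceratensis,(Aelion,Acroops)),Therites).
The clade {Acroops, Aelion, Ceratensis} is supported by Trait 3: its derived state '-' occurs in exactly those taxa and in no other taxon (including the outgroup).

Trait 3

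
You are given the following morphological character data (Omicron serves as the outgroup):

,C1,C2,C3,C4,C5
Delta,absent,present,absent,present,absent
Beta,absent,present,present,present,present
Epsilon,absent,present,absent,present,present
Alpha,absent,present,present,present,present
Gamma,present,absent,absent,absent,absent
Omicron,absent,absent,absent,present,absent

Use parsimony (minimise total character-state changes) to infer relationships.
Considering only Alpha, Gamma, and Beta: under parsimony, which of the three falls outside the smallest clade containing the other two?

Gamma

Character polarity is set by the outgroup: the derived state is whichever differs from the outgroup's state, so for C4 the derived state is 'absent', and for the remaining characters it is 'present'.
C1: derived state 'present' in Gamma only — an autapomorphy, so it tells us nothing about relationships among taxa.
Only Alpha, Beta, Delta, and Epsilon show the derived state 'present' for C2, supporting them as a clade.
C3: derived state 'present' in Alpha and Beta only — synapomorphy for {Alpha, Beta}.
C4: derived state 'absent' in Gamma only — an autapomorphy, so it tells us nothing about relationships among taxa.
Only Alpha, Beta, and Epsilon show the derived state 'present' for C5, supporting them as a clade.
Most parsimonious ingroup topology: (((Epsilon,(Beta,Alpha)),Delta),Gamma).
Alpha and Beta share a more recent common ancestor with each other than either does with Gamma, so Gamma is the least closely related of the three.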